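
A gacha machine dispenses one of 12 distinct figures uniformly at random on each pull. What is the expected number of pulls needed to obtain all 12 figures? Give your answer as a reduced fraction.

86021/2310

After i distinct types are collected, each trial gives a new one with probability (12−i)/12, so the expected wait for the next new type is 12/(12−i).
E = 12/12 + 12/11 + 12/10 + 12/9 + 12/8 + 12/7 + 12/6 + 12/5 + 12/4 + 12/3 + 12/2 + 12/1 = 86021/2310.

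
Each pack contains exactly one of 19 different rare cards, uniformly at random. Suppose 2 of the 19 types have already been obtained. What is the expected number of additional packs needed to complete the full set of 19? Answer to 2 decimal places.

65.35

Starting from 2 distinct types, each trial gives a new one with probability (19−i)/19 when i types are held, so the wait for the next new type is 19/(19−i).
E = 19/17 + 19/16 + 19/15 + 19/14 + 19/13 + 19/12 + 19/11 + 19/10 + 19/9 + 19/8 + 19/7 + 19/6 + 19/5 + 19/4 + 19/3 + 19/2 + 19/1 = 800702237/12252240 ≈ 65.35.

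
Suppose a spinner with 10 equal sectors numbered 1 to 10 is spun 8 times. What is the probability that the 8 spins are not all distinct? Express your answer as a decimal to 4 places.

0.9819

P(all 8 different) = 10/10 · 9/10 · ··· · 3/10 ≈ 0.0181.
P(at least two equal) = 1 − 0.0181 = 0.9819.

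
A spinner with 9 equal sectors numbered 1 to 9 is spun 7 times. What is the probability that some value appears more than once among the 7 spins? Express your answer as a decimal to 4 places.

0.9621

P(all 7 different) = 9/9 · 8/9 · ··· · 3/9 ≈ 0.0379.
P(at least two equal) = 1 − 0.0379 = 0.9621.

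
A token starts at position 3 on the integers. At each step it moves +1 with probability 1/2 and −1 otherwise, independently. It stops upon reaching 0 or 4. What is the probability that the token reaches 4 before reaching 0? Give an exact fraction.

With a fair step, P(i) = ½P(i−1) + ½P(i+1) with P(0)=0, P(4)=1 has the linear solution P(i) = i/4.
P(3) = 3/4.

3/4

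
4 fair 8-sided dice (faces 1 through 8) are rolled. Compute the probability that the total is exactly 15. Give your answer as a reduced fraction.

71/1024

There are 8^4 = 4096 equally likely outcomes.
The number of ordered 4-tuples from {1,…,8} summing to 15 is 284.
P(sum = 15) = 284/4096 = 71/1024.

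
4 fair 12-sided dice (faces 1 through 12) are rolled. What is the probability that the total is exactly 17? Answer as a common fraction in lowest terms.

17/648

There are 12^4 = 20736 equally likely outcomes.
The number of ordered 4-tuples from {1,…,12} summing to 17 is 544.
P(sum = 17) = 544/20736 = 17/648.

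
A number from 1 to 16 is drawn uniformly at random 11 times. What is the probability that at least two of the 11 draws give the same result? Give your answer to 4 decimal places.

0.9901

P(all 11 different) = 16/16 · 15/16 · ··· · 6/16 ≈ 0.0099.
P(at least two equal) = 1 − 0.0099 = 0.9901.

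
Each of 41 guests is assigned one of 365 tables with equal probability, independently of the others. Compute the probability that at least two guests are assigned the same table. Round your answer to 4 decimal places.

0.9032

It's easier to compute the probability that all 41 are distinct.
P(all distinct) = 365/365 · 364/365 · ··· · 325/365 ≈ 0.0968.
So the probability of at least one match is 1 − 0.0968 = 0.9032.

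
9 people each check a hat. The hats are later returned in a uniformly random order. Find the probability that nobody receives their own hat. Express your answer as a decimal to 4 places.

0.3679

This is the derangement probability: permutations of 9 with no fixed point.
D(9) = 9! · (1 − 1/1! + 1/2! − ··· + (−1)^9/9!) = 133496.
P = 133496/362880 = 16687/45360 ≈ 0.3679.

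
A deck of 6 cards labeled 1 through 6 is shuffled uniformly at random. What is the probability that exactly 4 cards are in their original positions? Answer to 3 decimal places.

0.021

Choose which 4 of the 6 are fixed: C(6,4) = 15 ways.
The remaining 2 must have no fixed point: D(2) = 1.
P = 15·1/720 = 1/48 ≈ 0.021.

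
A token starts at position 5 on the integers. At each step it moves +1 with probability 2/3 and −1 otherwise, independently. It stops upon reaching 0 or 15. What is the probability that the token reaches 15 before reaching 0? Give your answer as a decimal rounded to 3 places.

Let r = q/p = (1/3)/(2/3) = 1/2. The recurrence P(i) = p·P(i+1) + q·P(i−1) with P(0)=0, P(15)=1 gives P(i) = (1 − r^i)/(1 − r^15).
P(5) = (1 − (1/2)^5) / (1 − (1/2)^15) = 1024/1057 ≈ 0.969.

0.969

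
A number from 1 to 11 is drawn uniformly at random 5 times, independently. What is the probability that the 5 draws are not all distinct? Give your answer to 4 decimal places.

0.6558

P(all 5 different) = 11/11 · 10/11 · ··· · 7/11 ≈ 0.3442.
P(at least two equal) = 1 − 0.3442 = 0.6558.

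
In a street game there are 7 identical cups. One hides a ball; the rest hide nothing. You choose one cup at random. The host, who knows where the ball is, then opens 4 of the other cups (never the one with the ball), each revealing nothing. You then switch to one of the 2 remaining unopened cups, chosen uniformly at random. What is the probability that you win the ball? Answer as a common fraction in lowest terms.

Your original cup holds the ball with probability 1/7, so the other 6 collectively hold it with probability 6/7.
The host can always find 4 empty cups to open, so the reveals don't change that 6/7; it is now spread over the 2 remaining unopened cups.
P(win by switching) = (6/7) · (1/2) = 3/7.

3/7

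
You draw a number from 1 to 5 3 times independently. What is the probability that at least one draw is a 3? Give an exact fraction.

P(no draw is a 3) = (4/5)^3 = 64/125.
P(at least one) = 1 − 64/125 = 61/125.

61/125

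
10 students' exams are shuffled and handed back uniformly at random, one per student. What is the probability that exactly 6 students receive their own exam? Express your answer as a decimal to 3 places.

Choose which 6 of the 10 are fixed: C(10,6) = 210 ways.
The remaining 4 must have no fixed point: D(4) = 9.
P = 210·9/3628800 = 1/1920 ≈ 0.001.

0.001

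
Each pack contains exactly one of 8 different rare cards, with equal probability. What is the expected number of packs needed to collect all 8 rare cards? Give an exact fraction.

761/35

After i distinct types are collected, each trial gives a new one with probability (8−i)/8, so the expected wait for the next new type is 8/(8−i).
E = 8/8 + 8/7 + 8/6 + 8/5 + 8/4 + 8/3 + 8/2 + 8/1 = 761/35.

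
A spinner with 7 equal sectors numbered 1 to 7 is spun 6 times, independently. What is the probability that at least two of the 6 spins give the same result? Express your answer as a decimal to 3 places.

0.957

P(all 6 different) = 7/7 · 6/7 · ··· · 2/7 ≈ 0.043.
P(at least two equal) = 1 − 0.043 = 0.957.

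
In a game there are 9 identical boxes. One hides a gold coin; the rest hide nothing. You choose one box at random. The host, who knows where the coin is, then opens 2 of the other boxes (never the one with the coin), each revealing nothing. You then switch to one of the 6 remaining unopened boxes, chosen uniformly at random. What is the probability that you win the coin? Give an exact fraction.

Your original box holds the coin with probability 1/9, so the other 8 collectively hold it with probability 8/9.
The host can always find 2 empty boxes to open, so the reveals don't change that 8/9; it is now spread over the 6 remaining unopened boxes.
P(win by switching) = (8/9) · (1/6) = 4/27.

4/27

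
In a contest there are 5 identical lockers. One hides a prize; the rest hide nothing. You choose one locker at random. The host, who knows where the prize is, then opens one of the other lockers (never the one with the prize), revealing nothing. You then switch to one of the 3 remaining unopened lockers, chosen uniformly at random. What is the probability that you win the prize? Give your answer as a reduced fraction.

4/15

Your original locker holds the prize with probability 1/5, so the other 4 collectively hold it with probability 4/5.
The host can always find an empty locker to open, so this doesn't change that 4/5; it is now spread over the 3 remaining unopened lockers.
P(win by switching) = (4/5) · (1/3) = 4/15.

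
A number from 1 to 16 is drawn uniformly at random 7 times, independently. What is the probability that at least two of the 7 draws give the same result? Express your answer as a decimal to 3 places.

0.785

P(all 7 different) = 16/16 · 15/16 · ··· · 10/16 ≈ 0.215.
P(at least two equal) = 1 − 0.215 = 0.785.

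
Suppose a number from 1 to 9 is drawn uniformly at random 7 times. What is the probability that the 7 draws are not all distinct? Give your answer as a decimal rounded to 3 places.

0.962

P(all 7 different) = 9/9 · 8/9 · ··· · 3/9 ≈ 0.038.
P(at least two equal) = 1 − 0.038 = 0.962.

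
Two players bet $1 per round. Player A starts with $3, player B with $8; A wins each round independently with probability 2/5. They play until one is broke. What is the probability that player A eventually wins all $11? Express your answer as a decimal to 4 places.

0.0278

Let r = q/p = (3/5)/(2/5) = 3/2. The recurrence P(i) = p·P(i+1) + q·P(i−1) with P(0)=0, P(11)=1 gives P(i) = (1 − r^i)/(1 − r^11).
P(3) = (1 − (3/2)^3) / (1 − (3/2)^11) = 4864/175099 ≈ 0.0278.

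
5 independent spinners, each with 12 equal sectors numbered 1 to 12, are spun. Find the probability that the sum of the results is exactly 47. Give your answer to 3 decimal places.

There are 12^5 = 248832 equally likely outcomes.
The number of ordered 5-tuples from {1,…,12} summing to 47 is 2355.
P(sum = 47) = 2355/248832 = 785/82944 ≈ 0.009.

0.009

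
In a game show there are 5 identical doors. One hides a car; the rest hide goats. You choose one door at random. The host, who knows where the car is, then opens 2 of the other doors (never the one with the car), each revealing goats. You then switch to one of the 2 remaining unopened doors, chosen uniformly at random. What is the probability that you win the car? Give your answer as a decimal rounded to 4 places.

Your original door holds the car with probability 1/5, so the other 4 collectively hold it with probability 4/5.
The host can always find 2 empty doors to open, so the reveals don't change that 4/5; it is now spread over the 2 remaining unopened doors.
P(win by switching) = (4/5) · (1/2) = 2/5 ≈ 0.4000.

0.4000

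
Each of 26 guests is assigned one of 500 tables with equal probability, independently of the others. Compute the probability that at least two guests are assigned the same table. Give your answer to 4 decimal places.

0.4838

It's easier to compute the probability that all 26 are distinct.
P(all distinct) = 500/500 · 499/500 · ··· · 475/500 ≈ 0.5162.
So the probability of at least one match is 1 − 0.5162 = 0.4838.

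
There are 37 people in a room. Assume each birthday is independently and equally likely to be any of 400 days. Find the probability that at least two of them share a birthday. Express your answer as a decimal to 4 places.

It's easier to compute the probability that all 37 are distinct.
P(all distinct) = 400/400 · 399/400 · ··· · 364/400 ≈ 0.1794.
So the probability of at least one match is 1 − 0.1794 = 0.8206.

0.8206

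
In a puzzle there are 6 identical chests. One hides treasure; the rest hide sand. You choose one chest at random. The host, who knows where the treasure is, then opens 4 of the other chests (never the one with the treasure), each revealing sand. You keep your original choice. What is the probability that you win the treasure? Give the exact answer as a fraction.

The host can always open 4 empty chests regardless of your choice, so the reveals give no information about your original chest.
P(win by staying) = 1/6.

1/6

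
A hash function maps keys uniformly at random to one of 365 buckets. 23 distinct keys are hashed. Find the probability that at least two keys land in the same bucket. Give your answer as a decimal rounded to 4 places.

It's easier to compute the probability that all 23 are distinct.
P(all distinct) = 365/365 · 364/365 · ··· · 343/365 ≈ 0.4927.
So the probability of at least one match is 1 − 0.4927 = 0.5073.

0.5073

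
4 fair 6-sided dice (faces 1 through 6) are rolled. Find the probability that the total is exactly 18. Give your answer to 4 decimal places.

There are 6^4 = 1296 equally likely outcomes.
The number of ordered 4-tuples from {1,…,6} summing to 18 is 80.
P(sum = 18) = 80/1296 = 5/81 ≈ 0.0617.

0.0617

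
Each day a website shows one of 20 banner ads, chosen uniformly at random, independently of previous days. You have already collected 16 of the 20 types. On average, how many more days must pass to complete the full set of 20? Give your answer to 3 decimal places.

Starting from 16 distinct types, each trial gives a new one with probability (20−i)/20 when i types are held, so the wait for the next new type is 20/(20−i).
E = 20/4 + 20/3 + 20/2 + 20/1 = 125/3 ≈ 41.667.

41.667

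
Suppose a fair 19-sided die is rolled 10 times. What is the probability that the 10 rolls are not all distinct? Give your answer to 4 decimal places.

0.9453

P(all 10 different) = 19/19 · 18/19 · ··· · 10/19 ≈ 0.0547.
P(at least two equal) = 1 − 0.0547 = 0.9453.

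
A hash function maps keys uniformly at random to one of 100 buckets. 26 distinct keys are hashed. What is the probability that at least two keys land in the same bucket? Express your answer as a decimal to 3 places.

It's easier to compute the probability that all 26 are distinct.
P(all distinct) = 100/100 · 99/100 · ··· · 75/100 ≈ 0.028.
So the probability of at least one match is 1 − 0.028 = 0.972.

0.972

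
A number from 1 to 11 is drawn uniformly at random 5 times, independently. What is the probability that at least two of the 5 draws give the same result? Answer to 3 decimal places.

0.656

P(all 5 different) = 11/11 · 10/11 · ··· · 7/11 ≈ 0.344.
P(at least two equal) = 1 − 0.344 = 0.656.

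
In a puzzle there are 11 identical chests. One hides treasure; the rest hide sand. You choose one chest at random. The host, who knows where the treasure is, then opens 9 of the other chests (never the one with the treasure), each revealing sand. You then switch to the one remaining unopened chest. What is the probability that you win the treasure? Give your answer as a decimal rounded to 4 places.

Your original chest holds the treasure with probability 1/11, so the other 10 collectively hold it with probability 10/11.
The host can always find 9 empty chests to open, so the reveals don't change that 10/11; it is now spread over the 1 remaining unopened chest.
P(win by switching) = (10/11) · (1/1) = 10/11 ≈ 0.9091.

0.9091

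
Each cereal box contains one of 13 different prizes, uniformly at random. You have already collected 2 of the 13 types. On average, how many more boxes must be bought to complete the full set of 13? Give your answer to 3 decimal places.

Starting from 2 distinct types, each trial gives a new one with probability (13−i)/13 when i types are held, so the wait for the next new type is 13/(13−i).
E = 13/11 + 13/10 + 13/9 + 13/8 + 13/7 + 13/6 + 13/5 + 13/4 + 13/3 + 13/2 + 13/1 = 1088243/27720 ≈ 39.258.

39.258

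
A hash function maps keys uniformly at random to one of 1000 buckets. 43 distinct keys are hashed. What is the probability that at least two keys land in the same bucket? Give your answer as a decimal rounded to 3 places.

It's easier to compute the probability that all 43 are distinct.
P(all distinct) = 1000/1000 · 999/1000 · ··· · 958/1000 ≈ 0.400.
So the probability of at least one match is 1 − 0.400 = 0.600.

0.600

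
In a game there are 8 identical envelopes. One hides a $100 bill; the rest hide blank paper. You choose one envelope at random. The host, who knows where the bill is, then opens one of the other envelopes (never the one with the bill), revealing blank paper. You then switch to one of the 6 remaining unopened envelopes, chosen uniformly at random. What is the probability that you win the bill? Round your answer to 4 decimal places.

0.1458

Your original envelope holds the bill with probability 1/8, so the other 7 collectively hold it with probability 7/8.
The host can always find an empty envelope to open, so this doesn't change that 7/8; it is now spread over the 6 remaining unopened envelopes.
P(win by switching) = (7/8) · (1/6) = 7/48 ≈ 0.1458.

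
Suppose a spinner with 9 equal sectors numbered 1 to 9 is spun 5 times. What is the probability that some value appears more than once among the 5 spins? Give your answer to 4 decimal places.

0.7439

P(all 5 different) = 9/9 · 8/9 · ··· · 5/9 ≈ 0.2561.
P(at least two equal) = 1 − 0.2561 = 0.7439.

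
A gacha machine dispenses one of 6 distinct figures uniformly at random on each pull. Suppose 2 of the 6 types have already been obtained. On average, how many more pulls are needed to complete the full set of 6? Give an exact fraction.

25/2

Starting from 2 distinct types, each trial gives a new one with probability (6−i)/6 when i types are held, so the wait for the next new type is 6/(6−i).
E = 6/4 + 6/3 + 6/2 + 6/1 = 25/2.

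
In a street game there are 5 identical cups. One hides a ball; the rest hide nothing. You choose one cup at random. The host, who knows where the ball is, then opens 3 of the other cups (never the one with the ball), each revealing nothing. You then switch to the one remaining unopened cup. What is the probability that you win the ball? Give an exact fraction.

4/5

Your original cup holds the ball with probability 1/5, so the other 4 collectively hold it with probability 4/5.
The host can always find 3 empty cups to open, so the reveals don't change that 4/5; it is now spread over the 1 remaining unopened cup.
P(win by switching) = (4/5) · (1/1) = 4/5.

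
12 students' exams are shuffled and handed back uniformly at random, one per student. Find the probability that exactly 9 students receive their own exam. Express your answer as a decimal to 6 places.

0.000001

Choose which 9 of the 12 are fixed: C(12,9) = 220 ways.
The remaining 3 must have no fixed point: D(3) = 2.
P = 220·2/479001600 = 1/1088640 ≈ 0.000001.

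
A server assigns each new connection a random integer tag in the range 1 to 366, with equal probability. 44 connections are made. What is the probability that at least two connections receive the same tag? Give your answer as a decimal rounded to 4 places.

It's easier to compute the probability that all 44 are distinct.
P(all distinct) = 366/366 · 365/366 · ··· · 323/366 ≈ 0.0676.
So the probability of at least one match is 1 − 0.0676 = 0.9324.

0.9324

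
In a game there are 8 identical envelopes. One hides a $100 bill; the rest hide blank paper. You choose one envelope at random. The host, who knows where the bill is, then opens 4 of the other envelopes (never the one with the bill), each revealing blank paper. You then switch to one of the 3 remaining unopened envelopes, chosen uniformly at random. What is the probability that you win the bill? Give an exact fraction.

7/24

Your original envelope holds the bill with probability 1/8, so the other 7 collectively hold it with probability 7/8.
The host can always find 4 empty envelopes to open, so the reveals don't change that 7/8; it is now spread over the 3 remaining unopened envelopes.
P(win by switching) = (7/8) · (1/3) = 7/24.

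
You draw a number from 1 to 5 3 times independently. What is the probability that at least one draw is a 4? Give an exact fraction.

61/125

P(no draw is a 4) = (4/5)^3 = 64/125.
P(at least one) = 1 − 64/125 = 61/125.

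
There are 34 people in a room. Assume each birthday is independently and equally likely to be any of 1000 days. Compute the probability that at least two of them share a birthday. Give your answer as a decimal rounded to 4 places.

It's easier to compute the probability that all 34 are distinct.
P(all distinct) = 1000/1000 · 999/1000 · ··· · 967/1000 ≈ 0.5670.
So the probability of at least one match is 1 − 0.5670 = 0.4330.

0.4330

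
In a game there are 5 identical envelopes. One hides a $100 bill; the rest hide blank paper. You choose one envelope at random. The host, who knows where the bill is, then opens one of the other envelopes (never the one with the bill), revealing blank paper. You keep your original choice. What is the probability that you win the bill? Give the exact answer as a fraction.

The host can always open an empty envelope regardless of your choice, so this gives no information about your original envelope.
P(win by staying) = 1/5.

1/5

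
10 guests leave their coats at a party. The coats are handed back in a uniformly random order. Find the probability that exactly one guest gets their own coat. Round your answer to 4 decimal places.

0.3679

Choose which one is fixed: C(10,1) = 10 ways.
The remaining 9 must have no fixed point: D(9) = 133496.
P = 10·133496/3628800 = 16687/45360 ≈ 0.3679.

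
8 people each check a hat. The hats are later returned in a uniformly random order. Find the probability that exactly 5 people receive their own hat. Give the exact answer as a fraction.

Choose which 5 of the 8 are fixed: C(8,5) = 56 ways.
The remaining 3 must have no fixed point: D(3) = 2.
P = 56·2/40320 = 1/360.

1/360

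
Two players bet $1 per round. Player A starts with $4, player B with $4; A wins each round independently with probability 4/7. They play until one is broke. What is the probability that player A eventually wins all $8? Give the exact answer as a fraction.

256/337

Let r = q/p = (3/7)/(4/7) = 3/4. The recurrence P(i) = p·P(i+1) + q·P(i−1) with P(0)=0, P(8)=1 gives P(i) = (1 − r^i)/(1 − r^8).
P(4) = (1 − (3/4)^4) / (1 − (3/4)^8) = 256/337.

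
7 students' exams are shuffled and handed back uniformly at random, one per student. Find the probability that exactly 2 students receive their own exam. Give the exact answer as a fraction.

11/60

Choose which 2 of the 7 are fixed: C(7,2) = 21 ways.
The remaining 5 must have no fixed point: D(5) = 44.
P = 21·44/5040 = 11/60.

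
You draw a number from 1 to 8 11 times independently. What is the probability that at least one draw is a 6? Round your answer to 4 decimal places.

P(no draw is a 6) = (7/8)^11 ≈ 0.2302.
P(at least one) = 1 − 0.2302 = 0.7698.

0.7698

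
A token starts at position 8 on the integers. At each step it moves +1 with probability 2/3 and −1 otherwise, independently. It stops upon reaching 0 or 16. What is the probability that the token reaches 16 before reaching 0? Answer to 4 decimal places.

Let r = q/p = (1/3)/(2/3) = 1/2. The recurrence P(i) = p·P(i+1) + q·P(i−1) with P(0)=0, P(16)=1 gives P(i) = (1 − r^i)/(1 − r^16).
P(8) = (1 − (1/2)^8) / (1 − (1/2)^16) = 256/257 ≈ 0.9961.

0.9961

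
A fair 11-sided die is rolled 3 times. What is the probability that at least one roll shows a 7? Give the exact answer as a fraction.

331/1331

P(no roll shows a 7) = (10/11)^3 = 1000/1331.
P(at least one) = 1 − 1000/1331 = 331/1331.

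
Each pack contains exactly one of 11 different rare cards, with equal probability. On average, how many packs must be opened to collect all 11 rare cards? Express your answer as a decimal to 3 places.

33.219

After i distinct types are collected, each trial gives a new one with probability (11−i)/11, so the expected wait for the next new type is 11/(11−i).
E = 11/11 + 11/10 + 11/9 + 11/8 + 11/7 + 11/6 + 11/5 + 11/4 + 11/3 + 11/2 + 11/1 = 83711/2520 ≈ 33.219.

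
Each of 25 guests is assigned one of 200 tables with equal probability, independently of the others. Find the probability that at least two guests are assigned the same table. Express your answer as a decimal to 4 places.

0.7910

It's easier to compute the probability that all 25 are distinct.
P(all distinct) = 200/200 · 199/200 · ··· · 176/200 ≈ 0.2090.
So the probability of at least one match is 1 − 0.2090 = 0.7910.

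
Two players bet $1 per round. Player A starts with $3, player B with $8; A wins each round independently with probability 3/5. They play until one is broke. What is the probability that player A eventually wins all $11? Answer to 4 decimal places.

Let r = q/p = (2/5)/(3/5) = 2/3. The recurrence P(i) = p·P(i+1) + q·P(i−1) with P(0)=0, P(11)=1 gives P(i) = (1 − r^i)/(1 − r^11).
P(3) = (1 − (2/3)^3) / (1 − (2/3)^11) = 124659/175099 ≈ 0.7119.

0.7119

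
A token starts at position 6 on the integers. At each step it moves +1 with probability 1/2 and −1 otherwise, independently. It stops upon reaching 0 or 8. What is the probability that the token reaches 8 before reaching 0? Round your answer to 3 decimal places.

0.750

With a fair step, P(i) = ½P(i−1) + ½P(i+1) with P(0)=0, P(8)=1 has the linear solution P(i) = i/8.
P(6) = 6/8 = 3/4 ≈ 0.750.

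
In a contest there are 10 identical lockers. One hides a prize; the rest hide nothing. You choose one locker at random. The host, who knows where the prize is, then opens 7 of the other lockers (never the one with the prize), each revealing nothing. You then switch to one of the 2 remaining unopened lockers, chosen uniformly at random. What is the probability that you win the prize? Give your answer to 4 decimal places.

Your original locker holds the prize with probability 1/10, so the other 9 collectively hold it with probability 9/10.
The host can always find 7 empty lockers to open, so the reveals don't change that 9/10; it is now spread over the 2 remaining unopened lockers.
P(win by switching) = (9/10) · (1/2) = 9/20 ≈ 0.4500.

0.4500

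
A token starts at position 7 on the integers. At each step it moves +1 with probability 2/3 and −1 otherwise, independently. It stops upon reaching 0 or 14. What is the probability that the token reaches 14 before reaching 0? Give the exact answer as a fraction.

Let r = q/p = (1/3)/(2/3) = 1/2. The recurrence P(i) = p·P(i+1) + q·P(i−1) with P(0)=0, P(14)=1 gives P(i) = (1 − r^i)/(1 − r^14).
P(7) = (1 − (1/2)^7) / (1 − (1/2)^14) = 128/129.

128/129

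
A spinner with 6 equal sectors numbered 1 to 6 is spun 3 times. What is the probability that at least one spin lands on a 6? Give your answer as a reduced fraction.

P(no spin lands on a 6) = (5/6)^3 = 125/216.
P(at least one) = 1 − 125/216 = 91/216.

91/216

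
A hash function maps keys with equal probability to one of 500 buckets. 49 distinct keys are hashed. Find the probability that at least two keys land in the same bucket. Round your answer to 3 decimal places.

It's easier to compute the probability that all 49 are distinct.
P(all distinct) = 500/500 · 499/500 · ··· · 452/500 ≈ 0.088.
So the probability of at least one match is 1 − 0.088 = 0.912.

0.912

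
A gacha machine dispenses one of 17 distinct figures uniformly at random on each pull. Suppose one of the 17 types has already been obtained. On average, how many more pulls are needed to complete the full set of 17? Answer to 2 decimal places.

Starting from 1 distinct type, each trial gives a new one with probability (17−i)/17 when i types are held, so the wait for the next new type is 17/(17−i).
E = 17/16 + 17/15 + 17/14 + 17/13 + 17/12 + 17/11 + 17/10 + 17/9 + 17/8 + 17/7 + 17/6 + 17/5 + 17/4 + 17/3 + 17/2 + 17/1 = 41421503/720720 ≈ 57.47.

57.47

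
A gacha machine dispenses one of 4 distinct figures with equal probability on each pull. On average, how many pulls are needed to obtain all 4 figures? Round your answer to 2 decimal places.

After i distinct types are collected, each trial gives a new one with probability (4−i)/4, so the expected wait for the next new type is 4/(4−i).
E = 4/4 + 4/3 + 4/2 + 4/1 = 25/3 ≈ 8.33.

8.33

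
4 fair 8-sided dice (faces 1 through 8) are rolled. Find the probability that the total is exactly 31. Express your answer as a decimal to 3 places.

0.001

There are 8^4 = 4096 equally likely outcomes.
The number of ordered 4-tuples from {1,…,8} summing to 31 is 4.
P(sum = 31) = 4/4096 = 1/1024 ≈ 0.001.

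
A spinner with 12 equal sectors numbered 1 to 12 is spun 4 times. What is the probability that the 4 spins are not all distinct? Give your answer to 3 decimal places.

P(all 4 different) = 12/12 · 11/12 · ··· · 9/12 ≈ 0.573.
P(at least two equal) = 1 − 0.573 = 0.427.

0.427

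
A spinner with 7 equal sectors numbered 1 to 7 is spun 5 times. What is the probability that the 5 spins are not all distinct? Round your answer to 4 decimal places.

0.8501

P(all 5 different) = 7/7 · 6/7 · ··· · 3/7 ≈ 0.1499.
P(at least two equal) = 1 − 0.1499 = 0.8501.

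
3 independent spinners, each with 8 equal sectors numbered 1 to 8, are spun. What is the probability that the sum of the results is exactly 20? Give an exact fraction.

There are 8^3 = 512 equally likely outcomes.
The number of ordered 3-tuples from {1,…,8} summing to 20 is 15.
P(sum = 20) = 15/512.

15/512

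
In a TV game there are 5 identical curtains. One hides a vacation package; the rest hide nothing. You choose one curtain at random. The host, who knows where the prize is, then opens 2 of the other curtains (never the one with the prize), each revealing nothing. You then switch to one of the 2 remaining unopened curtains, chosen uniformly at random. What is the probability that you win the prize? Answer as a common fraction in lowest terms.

2/5

Your original curtain holds the prize with probability 1/5, so the other 4 collectively hold it with probability 4/5.
The host can always find 2 empty curtains to open, so the reveals don't change that 4/5; it is now spread over the 2 remaining unopened curtains.
P(win by switching) = (4/5) · (1/2) = 2/5.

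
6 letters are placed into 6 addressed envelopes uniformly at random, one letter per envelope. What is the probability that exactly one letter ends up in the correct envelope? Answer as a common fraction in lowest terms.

Choose which one is fixed: C(6,1) = 6 ways.
The remaining 5 must have no fixed point: D(5) = 44.
P = 6·44/720 = 11/30.

11/30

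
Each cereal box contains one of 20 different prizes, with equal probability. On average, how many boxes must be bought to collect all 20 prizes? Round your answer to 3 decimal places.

After i distinct types are collected, each trial gives a new one with probability (20−i)/20, so the expected wait for the next new type is 20/(20−i).
E = 20/20 + 20/19 + 20/18 + 20/17 + 20/16 + 20/15 + 20/14 + 20/13 + 20/12 + 20/11 + 20/10 + 20/9 + 20/8 + 20/7 + 20/6 + 20/5 + 20/4 + 20/3 + 20/2 + 20/1 = 279175675/3879876 ≈ 71.955.

71.955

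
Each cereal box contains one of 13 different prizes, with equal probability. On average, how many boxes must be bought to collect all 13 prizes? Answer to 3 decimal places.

After i distinct types are collected, each trial gives a new one with probability (13−i)/13, so the expected wait for the next new type is 13/(13−i).
E = 13/13 + 13/12 + 13/11 + 13/10 + 13/9 + 13/8 + 13/7 + 13/6 + 13/5 + 13/4 + 13/3 + 13/2 + 13/1 = 1145993/27720 ≈ 41.342.

41.342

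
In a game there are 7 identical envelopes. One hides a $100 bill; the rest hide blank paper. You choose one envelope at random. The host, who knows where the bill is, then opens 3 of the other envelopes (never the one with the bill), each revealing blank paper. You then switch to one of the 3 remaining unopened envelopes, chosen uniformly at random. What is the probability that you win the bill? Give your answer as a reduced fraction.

2/7

Your original envelope holds the bill with probability 1/7, so the other 6 collectively hold it with probability 6/7.
The host can always find 3 empty envelopes to open, so the reveals don't change that 6/7; it is now spread over the 3 remaining unopened envelopes.
P(win by switching) = (6/7) · (1/3) = 2/7.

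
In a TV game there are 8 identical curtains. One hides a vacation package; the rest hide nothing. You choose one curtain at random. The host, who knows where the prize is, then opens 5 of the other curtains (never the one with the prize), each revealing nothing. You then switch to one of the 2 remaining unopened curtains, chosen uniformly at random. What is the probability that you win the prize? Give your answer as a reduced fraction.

Your original curtain holds the prize with probability 1/8, so the other 7 collectively hold it with probability 7/8.
The host can always find 5 empty curtains to open, so the reveals don't change that 7/8; it is now spread over the 2 remaining unopened curtains.
P(win by switching) = (7/8) · (1/2) = 7/16.

7/16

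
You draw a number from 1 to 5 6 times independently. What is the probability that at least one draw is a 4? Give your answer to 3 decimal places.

0.738

P(no draw is a 4) = (4/5)^6 ≈ 0.262.
P(at least one) = 1 − 0.262 = 0.738.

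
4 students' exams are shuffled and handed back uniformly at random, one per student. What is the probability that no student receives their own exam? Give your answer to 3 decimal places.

This is the derangement probability: permutations of 4 with no fixed point.
D(4) = 4! · (1 − 1/1! + 1/2! − ··· + (−1)^4/4!) = 9.
P = 9/24 = 3/8 ≈ 0.375.

0.375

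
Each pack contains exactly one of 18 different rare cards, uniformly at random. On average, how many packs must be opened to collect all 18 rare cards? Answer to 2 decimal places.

62.91

After i distinct types are collected, each trial gives a new one with probability (18−i)/18, so the expected wait for the next new type is 18/(18−i).
E = 18/18 + 18/17 + 18/16 + 18/15 + 18/14 + 18/13 + 18/12 + 18/11 + 18/10 + 18/9 + 18/8 + 18/7 + 18/6 + 18/5 + 18/4 + 18/3 + 18/2 + 18/1 = 42822903/680680 ≈ 62.91.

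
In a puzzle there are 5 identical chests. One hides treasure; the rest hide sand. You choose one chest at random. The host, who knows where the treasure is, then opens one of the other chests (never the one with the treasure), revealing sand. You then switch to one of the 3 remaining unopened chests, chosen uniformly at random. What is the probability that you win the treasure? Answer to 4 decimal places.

0.2667

Your original chest holds the treasure with probability 1/5, so the other 4 collectively hold it with probability 4/5.
The host can always find an empty chest to open, so this doesn't change that 4/5; it is now spread over the 3 remaining unopened chests.
P(win by switching) = (4/5) · (1/3) = 4/15 ≈ 0.2667.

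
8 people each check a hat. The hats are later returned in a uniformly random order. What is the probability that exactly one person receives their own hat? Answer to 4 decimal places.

0.3679

Choose which one is fixed: C(8,1) = 8 ways.
The remaining 7 must have no fixed point: D(7) = 1854.
P = 8·1854/40320 = 103/280 ≈ 0.3679.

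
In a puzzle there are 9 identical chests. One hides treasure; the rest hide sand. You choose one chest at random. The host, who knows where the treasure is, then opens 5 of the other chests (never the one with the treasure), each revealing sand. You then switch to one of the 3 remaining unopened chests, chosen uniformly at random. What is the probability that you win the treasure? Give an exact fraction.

Your original chest holds the treasure with probability 1/9, so the other 8 collectively hold it with probability 8/9.
The host can always find 5 empty chests to open, so the reveals don't change that 8/9; it is now spread over the 3 remaining unopened chests.
P(win by switching) = (8/9) · (1/3) = 8/27.

8/27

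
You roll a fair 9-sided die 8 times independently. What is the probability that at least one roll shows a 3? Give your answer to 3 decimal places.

P(no roll shows a 3) = (8/9)^8 ≈ 0.390.
P(at least one) = 1 − 0.390 = 0.610.

0.610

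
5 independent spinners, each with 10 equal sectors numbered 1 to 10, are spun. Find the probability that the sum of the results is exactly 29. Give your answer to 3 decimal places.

0.059

There are 10^5 = 100000 equally likely outcomes.
The number of ordered 5-tuples from {1,…,10} summing to 29 is 5875.
P(sum = 29) = 5875/100000 = 47/800 ≈ 0.059.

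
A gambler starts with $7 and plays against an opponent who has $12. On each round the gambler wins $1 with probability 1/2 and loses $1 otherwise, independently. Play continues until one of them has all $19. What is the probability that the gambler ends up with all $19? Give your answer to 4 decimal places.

0.3684

With a fair step, P(i) = ½P(i−1) + ½P(i+1) with P(0)=0, P(19)=1 has the linear solution P(i) = i/19.
P(7) = 7/19 ≈ 0.3684.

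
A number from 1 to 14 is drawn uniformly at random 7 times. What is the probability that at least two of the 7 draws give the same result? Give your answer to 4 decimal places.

P(all 7 different) = 14/14 · 13/14 · ··· · 8/14 ≈ 0.1641.
P(at least two equal) = 1 − 0.1641 = 0.8359.

0.8359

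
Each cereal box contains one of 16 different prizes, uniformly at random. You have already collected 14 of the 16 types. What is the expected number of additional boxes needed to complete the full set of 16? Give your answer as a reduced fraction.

24

Starting from 14 distinct types, each trial gives a new one with probability (16−i)/16 when i types are held, so the wait for the next new type is 16/(16−i).
E = 16/2 + 16/1 = 24.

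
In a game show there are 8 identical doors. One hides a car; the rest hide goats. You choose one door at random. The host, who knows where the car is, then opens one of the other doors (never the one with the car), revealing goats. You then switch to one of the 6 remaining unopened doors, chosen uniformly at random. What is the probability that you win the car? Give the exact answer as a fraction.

7/48

Your original door holds the car with probability 1/8, so the other 7 collectively hold it with probability 7/8.
The host can always find an empty door to open, so this doesn't change that 7/8; it is now spread over the 6 remaining unopened doors.
P(win by switching) = (7/8) · (1/6) = 7/48.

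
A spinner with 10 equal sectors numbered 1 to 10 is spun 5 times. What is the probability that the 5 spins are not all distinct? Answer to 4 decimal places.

0.6976

P(all 5 different) = 10/10 · 9/10 · ··· · 6/10 ≈ 0.3024.
P(at least two equal) = 1 − 0.3024 = 0.6976.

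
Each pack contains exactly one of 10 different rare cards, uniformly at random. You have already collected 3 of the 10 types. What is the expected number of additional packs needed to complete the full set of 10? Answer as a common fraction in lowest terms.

363/14

Starting from 3 distinct types, each trial gives a new one with probability (10−i)/10 when i types are held, so the wait for the next new type is 10/(10−i).
E = 10/7 + 10/6 + 10/5 + 10/4 + 10/3 + 10/2 + 10/1 = 363/14.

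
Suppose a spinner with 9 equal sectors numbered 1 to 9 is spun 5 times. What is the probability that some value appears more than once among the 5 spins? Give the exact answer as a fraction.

1627/2187

P(all 5 different) = 9/9 · 8/9 · ··· · 5/9 = 560/2187.
P(at least two equal) = 1 − 560/2187 = 1627/2187.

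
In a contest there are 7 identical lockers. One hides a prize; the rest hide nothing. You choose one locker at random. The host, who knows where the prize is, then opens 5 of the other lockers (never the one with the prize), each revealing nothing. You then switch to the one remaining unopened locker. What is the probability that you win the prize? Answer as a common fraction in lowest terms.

6/7

Your original locker holds the prize with probability 1/7, so the other 6 collectively hold it with probability 6/7.
The host can always find 5 empty lockers to open, so the reveals don't change that 6/7; it is now spread over the 1 remaining unopened locker.
P(win by switching) = (6/7) · (1/1) = 6/7.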